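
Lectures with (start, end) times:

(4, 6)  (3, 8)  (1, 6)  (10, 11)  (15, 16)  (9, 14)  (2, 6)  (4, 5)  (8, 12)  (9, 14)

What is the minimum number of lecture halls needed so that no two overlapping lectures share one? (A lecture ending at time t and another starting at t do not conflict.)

The answer is the maximum number of intervals overlapping at any instant.
Events (time:±→running): 1:+→1 2:+→2 3:+→3 4:+→4 4:+→5 … peak 5.

5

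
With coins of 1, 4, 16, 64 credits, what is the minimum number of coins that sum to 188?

8

Use the largest denomination that fits, subtract, and repeat.
188 − 2×64→60 − 3×16→12 − 3×4→0
Total coins = 2 + 3 + 3 = 8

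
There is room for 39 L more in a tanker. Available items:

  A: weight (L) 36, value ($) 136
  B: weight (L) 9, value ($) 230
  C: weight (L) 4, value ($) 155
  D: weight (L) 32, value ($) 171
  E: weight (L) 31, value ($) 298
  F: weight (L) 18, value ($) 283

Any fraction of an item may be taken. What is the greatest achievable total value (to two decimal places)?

744.90

Order: C (155/4=38.75) > B (230/9=25.56) > F (283/18=15.72) > E (298/31=9.61) > D (171/32=5.34) > A (136/36=3.78)
Fill: take C (4 @ 155) → take B (9 @ 230) → take F (18 @ 283) → take 8/31 of E → 76.90; 39/39 used.
Total value = 744.90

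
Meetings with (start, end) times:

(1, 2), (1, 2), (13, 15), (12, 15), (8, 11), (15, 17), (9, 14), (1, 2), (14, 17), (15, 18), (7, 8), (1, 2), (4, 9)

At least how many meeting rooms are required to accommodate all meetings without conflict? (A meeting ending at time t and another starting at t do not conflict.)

The answer is the maximum number of intervals overlapping at any instant.
starts: [1, 1, 1, 1, 4, 7, 8, 9, 12, 13, 14, 15, 15]
ends:   [2, 2, 2, 2, 8, 9, 11, 14, 15, 15, 17, 17, 18]
s1→1 s1→2 s1→3 s1→4  — peak 4.

4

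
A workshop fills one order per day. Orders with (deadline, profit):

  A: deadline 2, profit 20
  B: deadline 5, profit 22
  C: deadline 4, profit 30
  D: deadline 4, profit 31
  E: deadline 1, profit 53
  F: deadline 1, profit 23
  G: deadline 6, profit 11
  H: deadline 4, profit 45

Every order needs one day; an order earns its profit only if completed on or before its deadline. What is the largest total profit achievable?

By profit: E(d1,53), H(d4,45), D(d4,31), C(d4,30), F(d1,23), B(d5,22), A(d2,20), G(d6,11)
E→slot 1; H→slot 4; D→slot 3; C→slot 2; F skipped; B→slot 5; A skipped; G→slot 6.
Profit = 53 + 30 + 31 + 45 + 22 + 11 = 192

192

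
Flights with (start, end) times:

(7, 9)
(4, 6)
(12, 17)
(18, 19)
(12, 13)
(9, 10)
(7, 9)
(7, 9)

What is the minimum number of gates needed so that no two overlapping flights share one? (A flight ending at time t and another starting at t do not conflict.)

Count concurrent intervals with a sweep; the peak is the room count.
starts: [4, 7, 7, 7, 9, 12, 12, 18]
ends:   [6, 9, 9, 9, 10, 13, 17, 19]
s4→1 e6→0 s7→1 s7→2 s7→3  — peak 3.

3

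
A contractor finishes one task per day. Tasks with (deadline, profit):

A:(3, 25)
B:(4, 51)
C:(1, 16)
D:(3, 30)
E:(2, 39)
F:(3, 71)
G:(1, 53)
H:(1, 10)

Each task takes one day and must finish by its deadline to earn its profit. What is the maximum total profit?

By profit: F(d3,71), G(d1,53), B(d4,51), E(d2,39), D(d3,30), A(d3,25), C(d1,16), H(d1,10)
F→slot 3; G→slot 1; B→slot 4; E→slot 2; D skipped; A skipped; C skipped; H skipped.
Profit = 53 + 39 + 71 + 51 = 214

214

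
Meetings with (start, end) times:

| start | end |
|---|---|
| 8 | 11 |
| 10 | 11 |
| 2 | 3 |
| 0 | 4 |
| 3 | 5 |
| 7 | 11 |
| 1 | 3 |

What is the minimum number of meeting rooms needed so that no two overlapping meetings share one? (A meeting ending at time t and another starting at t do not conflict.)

The answer is the maximum number of intervals overlapping at any instant.
Events (time:±→running): 0:+→1 1:+→2 2:+→3 … peak 3.

3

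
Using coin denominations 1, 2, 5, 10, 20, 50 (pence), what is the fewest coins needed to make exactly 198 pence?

Use the largest denomination that fits, subtract, and repeat.
198 − 3×50→48 − 2×20→8 − 1×5→3 − 1×2→1 − 1×1→0
Total coins = 3 + 2 + 1 + 1 + 1 = 8

8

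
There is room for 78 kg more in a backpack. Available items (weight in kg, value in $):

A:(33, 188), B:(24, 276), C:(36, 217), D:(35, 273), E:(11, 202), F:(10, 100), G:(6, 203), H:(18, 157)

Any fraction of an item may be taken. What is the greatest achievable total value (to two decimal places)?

Sort by value per unit weight and fill in that order.
Order: G (203/6=33.83) > E (202/11=18.36) > B (276/24=11.50) > F (100/10=10.00) > H (157/18=8.72) > D (273/35=7.80) > C (217/36=6.03) > A (188/33=5.70)
Fill: take G (6 @ 203) → take E (11 @ 202) → take B (24 @ 276) → take F (10 @ 100) → take H (18 @ 157) → take 9/35 of D → 70.20; 78/78 used.
Total value = 1008.20

1008.20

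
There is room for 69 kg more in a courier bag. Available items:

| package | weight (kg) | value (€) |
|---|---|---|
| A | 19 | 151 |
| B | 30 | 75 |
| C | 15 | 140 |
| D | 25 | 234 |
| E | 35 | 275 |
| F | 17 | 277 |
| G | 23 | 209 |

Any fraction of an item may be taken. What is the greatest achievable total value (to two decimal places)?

Greedy by value/weight ratio, highest first.
Ratios (sorted): F 16.29, D 9.36, C 9.33, G 9.09, A 7.95, E 7.86, B 2.50
take F (17 @ 277); take D (25 @ 234); take C (15 @ 140); take 12/23 of G → 109.04. Capacity used 69/69.
Total value = 760.04

760.04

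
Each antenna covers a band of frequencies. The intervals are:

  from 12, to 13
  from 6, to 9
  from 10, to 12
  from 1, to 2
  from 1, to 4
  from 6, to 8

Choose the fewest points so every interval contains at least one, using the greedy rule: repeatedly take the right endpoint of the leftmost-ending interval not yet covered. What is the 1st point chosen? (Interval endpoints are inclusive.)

Sort by right endpoint; whenever an interval is uncovered, place a point at its right end.
Sorted: [1,2] [1,4] [6,8] [6,9] [10,12] [12,13]
{[1,2],[1,4]} hit by 2; {[6,8],[6,9]} hit by 8; {[10,12],[12,13]} hit by 12.
Points: 2, 8, 12 (3 total).

2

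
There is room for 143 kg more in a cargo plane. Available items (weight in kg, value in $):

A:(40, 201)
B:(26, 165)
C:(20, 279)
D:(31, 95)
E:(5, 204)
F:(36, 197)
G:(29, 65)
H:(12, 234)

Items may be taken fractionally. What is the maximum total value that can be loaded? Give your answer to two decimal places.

1292.26

Sort by value per unit weight and fill in that order.
Ratios (sorted): E 40.80, H 19.50, C 13.95, B 6.35, F 5.47, A 5.03, D 3.06, G 2.24
take E (5 @ 204); take H (12 @ 234); take C (20 @ 279); take B (26 @ 165); take F (36 @ 197); take A (40 @ 201); take 4/31 of D → 12.26. Capacity used 143/143.
Total value = 1292.26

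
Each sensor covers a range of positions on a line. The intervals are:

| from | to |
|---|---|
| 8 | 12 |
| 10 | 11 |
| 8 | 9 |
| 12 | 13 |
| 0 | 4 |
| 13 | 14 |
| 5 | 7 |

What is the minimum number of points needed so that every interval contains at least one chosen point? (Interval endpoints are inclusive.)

Process intervals by earliest right end; each time one isn't hit yet, stab at its right endpoint.
Sorted: [0,4] [5,7] [8,9] [10,11] [8,12] [12,13] [13,14]
{[0,4]} hit by 4; {[5,7]} hit by 7; {[8,9]} hit by 9; {[10,11],[8,12]} hit by 11; {[12,13],[13,14]} hit by 13.
Points: 4, 7, 9, 11, 13 (5 total).

5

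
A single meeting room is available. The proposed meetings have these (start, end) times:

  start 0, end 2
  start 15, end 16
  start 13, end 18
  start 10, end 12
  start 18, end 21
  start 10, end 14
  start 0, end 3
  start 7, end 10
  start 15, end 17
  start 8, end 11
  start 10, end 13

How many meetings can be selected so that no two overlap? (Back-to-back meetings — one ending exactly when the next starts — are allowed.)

By end time: (0,2), (0,3), (7,10), (8,11), (10,12), (10,13), (10,14), (15,16), (15,17), (13,18), (18,21).
Pick (0,2); next start ≥ 2 → (7,10); next start ≥ 10 → (10,12); next start ≥ 12 → (15,16); next start ≥ 16 → (18,21).
Selected 5 meetings.

5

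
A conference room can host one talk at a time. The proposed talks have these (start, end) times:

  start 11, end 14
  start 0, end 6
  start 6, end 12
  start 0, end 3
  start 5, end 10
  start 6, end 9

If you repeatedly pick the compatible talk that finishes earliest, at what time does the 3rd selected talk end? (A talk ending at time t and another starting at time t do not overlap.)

Sort by end time and greedily take each interval whose start is ≥ the last chosen end.
By end time: (0,3), (0,6), (6,9), (5,10), (6,12), (11,14).
Pick (0,3); next start ≥ 3 → (6,9); next start ≥ 9 → (11,14).
Selected: (0,3) (6,9) (11,14)

14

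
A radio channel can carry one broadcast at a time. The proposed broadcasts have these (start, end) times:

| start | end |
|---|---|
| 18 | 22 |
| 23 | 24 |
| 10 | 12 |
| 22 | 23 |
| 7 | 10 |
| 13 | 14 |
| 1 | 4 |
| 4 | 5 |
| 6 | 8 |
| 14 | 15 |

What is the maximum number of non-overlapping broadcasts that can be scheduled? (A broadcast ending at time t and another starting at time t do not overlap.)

By end time: (1,4), (4,5), (6,8), (7,10), (10,12), (13,14), (14,15), (18,22), (22,23), (23,24).
Pick (1,4); next start ≥ 4 → (4,5); next start ≥ 5 → (6,8); next start ≥ 8 → (10,12); next start ≥ 12 → (13,14); next start ≥ 14 → (14,15); next start ≥ 15 → (18,22); next start ≥ 22 → (22,23); next start ≥ 23 → (23,24).
Selected 9 broadcasts.

9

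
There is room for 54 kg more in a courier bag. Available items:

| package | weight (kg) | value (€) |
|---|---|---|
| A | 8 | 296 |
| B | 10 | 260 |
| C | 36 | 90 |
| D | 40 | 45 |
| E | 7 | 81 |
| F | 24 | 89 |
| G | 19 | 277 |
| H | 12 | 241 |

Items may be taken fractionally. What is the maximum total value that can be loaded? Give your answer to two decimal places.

1131.86

Sort by value per unit weight and fill in that order.
Ratios (sorted): A 37.00, B 26.00, H 20.08, G 14.58, E 11.57, F 3.71, C 2.50, D 1.12
take A (8 @ 296); take B (10 @ 260); take H (12 @ 241); take G (19 @ 277); take 5/7 of E → 57.86. Capacity used 54/54.
Total value = 1131.86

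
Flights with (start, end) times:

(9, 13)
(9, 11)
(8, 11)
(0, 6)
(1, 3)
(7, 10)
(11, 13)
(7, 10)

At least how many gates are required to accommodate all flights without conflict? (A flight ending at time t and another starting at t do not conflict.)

5

starts: [0, 1, 7, 7, 8, 9, 9, 11]
ends:   [3, 6, 10, 10, 11, 11, 13, 13]
s0→1 s1→2 e3→1 e6→0 s7→1 s7→2 s8→3 s9→4 s9→5  — peak 5.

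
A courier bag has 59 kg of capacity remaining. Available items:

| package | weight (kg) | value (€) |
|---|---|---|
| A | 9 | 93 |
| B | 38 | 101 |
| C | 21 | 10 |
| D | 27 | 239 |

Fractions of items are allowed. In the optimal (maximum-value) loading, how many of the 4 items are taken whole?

2

Ratios (sorted): A 10.33, D 8.85, B 2.66, C 0.48
take A (9 @ 93); take D (27 @ 239); take 23/38 of B → 61.13. Capacity used 59/59.
2 item(s) taken whole; one partial (take 23/38 of B).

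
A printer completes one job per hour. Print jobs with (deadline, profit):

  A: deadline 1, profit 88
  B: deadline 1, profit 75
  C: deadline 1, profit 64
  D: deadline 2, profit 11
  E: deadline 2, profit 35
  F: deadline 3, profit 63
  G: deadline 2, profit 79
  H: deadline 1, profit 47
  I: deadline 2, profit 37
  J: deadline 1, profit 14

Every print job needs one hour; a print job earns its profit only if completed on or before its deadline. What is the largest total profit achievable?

230

By profit: A(d1,88), G(d2,79), B(d1,75), C(d1,64), F(d3,63), H(d1,47), I(d2,37), E(d2,35), J(d1,14), D(d2,11)
A→slot 1; G→slot 2; B skipped; C skipped; F→slot 3; H skipped; I skipped; E skipped; J skipped; D skipped.
Profit = 88 + 79 + 63 = 230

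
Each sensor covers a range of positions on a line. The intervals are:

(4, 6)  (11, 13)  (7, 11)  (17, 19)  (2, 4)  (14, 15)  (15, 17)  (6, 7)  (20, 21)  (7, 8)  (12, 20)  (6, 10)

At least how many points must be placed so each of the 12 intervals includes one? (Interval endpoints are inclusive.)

6

Sorted: [2,4] [4,6] [6,7] [7,8] [6,10] [7,11] [11,13] [14,15] [15,17] [17,19] [12,20] [20,21]
{[2,4],[4,6]} hit by 4; {[6,7],[7,8],[6,10],[7,11]} hit by 7; {[11,13]} hit by 13; {[14,15],[15,17]} hit by 15; {[17,19],[12,20]} hit by 19; {[20,21]} hit by 21.
Points: 4, 7, 13, 15, 19, 21 (6 total).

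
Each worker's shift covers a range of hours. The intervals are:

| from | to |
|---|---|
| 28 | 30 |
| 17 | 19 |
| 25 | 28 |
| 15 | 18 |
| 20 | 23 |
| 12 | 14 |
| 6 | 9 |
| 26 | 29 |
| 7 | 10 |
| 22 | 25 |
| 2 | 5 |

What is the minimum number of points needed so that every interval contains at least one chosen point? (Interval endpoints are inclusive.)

Sort by right endpoint; whenever an interval is uncovered, place a point at its right end.
Sorted: [2,5] [6,9] [7,10] [12,14] [15,18] [17,19] [20,23] [22,25] [25,28] [26,29] [28,30]
{[2,5]} hit by 5; {[6,9],[7,10]} hit by 9; {[12,14]} hit by 14; {[15,18],[17,19]} hit by 18; {[20,23],[22,25]} hit by 23; {[25,28],[26,29],[28,30]} hit by 28.
Points: 5, 9, 14, 18, 23, 28 (6 total).

6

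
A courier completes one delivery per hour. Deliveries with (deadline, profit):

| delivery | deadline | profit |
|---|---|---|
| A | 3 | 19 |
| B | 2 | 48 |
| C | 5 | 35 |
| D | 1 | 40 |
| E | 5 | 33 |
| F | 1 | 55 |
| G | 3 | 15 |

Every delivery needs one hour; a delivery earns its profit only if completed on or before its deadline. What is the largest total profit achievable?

190

Sort by profit descending; place each in the latest free slot ≤ its deadline.
By profit: F(d1,55), B(d2,48), D(d1,40), C(d5,35), E(d5,33), A(d3,19), G(d3,15)
F→slot 1; B→slot 2; D skipped; C→slot 5; E→slot 4; A→slot 3; G skipped.
Profit = 55 + 48 + 19 + 33 + 35 = 190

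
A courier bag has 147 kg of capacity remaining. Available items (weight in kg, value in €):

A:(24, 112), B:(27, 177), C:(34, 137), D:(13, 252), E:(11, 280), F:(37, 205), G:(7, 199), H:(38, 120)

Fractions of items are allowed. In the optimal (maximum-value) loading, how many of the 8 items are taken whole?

6

Sort by value per unit weight and fill in that order.
Ratios (sorted): G 28.43, E 25.45, D 19.38, B 6.56, F 5.54, A 4.67, C 4.03, H 3.16
take G (7 @ 199); take E (11 @ 280); take D (13 @ 252); take B (27 @ 177); take F (37 @ 205); take A (24 @ 112); take 28/34 of C → 112.82. Capacity used 147/147.
6 item(s) taken whole; one partial (take 28/34 of C).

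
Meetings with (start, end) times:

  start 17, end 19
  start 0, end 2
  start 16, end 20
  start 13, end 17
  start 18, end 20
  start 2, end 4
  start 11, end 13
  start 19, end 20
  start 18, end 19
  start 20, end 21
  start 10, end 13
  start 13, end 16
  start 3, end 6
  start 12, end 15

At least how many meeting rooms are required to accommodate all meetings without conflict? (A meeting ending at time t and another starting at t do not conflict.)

Events (time:±→running): 0:+→1 2:-→0 2:+→1 3:+→2 4:-→1 6:-→0 10:+→1 11:+→2 12:+→3 13:-→2 13:-→1 13:+→2 13:+→3 15:-→2 16:-→1 16:+→2 17:-→1 17:+→2 18:+→3 18:+→4 … peak 4.

4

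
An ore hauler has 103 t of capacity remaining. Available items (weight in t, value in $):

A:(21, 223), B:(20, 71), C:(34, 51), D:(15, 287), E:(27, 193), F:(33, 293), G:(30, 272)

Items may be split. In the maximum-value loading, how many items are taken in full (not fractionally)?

4

Order: D (287/15=19.13) > A (223/21=10.62) > G (272/30=9.07) > F (293/33=8.88) > E (193/27=7.15) > B (71/20=3.55) > C (51/34=1.50)
Fill: take D (15 @ 287) → take A (21 @ 223) → take G (30 @ 272) → take F (33 @ 293) → take 4/27 of E → 28.59; 103/103 used.
4 item(s) taken whole; one partial (take 4/27 of E).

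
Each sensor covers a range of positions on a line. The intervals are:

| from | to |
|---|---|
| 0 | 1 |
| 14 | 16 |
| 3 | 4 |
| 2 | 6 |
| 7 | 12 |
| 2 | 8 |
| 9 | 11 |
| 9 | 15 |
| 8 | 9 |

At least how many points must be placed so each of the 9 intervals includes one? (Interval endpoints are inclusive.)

4

Process intervals by earliest right end; each time one isn't hit yet, stab at its right endpoint.
Sorted: [0,1] [3,4] [2,6] [2,8] [8,9] [9,11] [7,12] [9,15] [14,16]
{[0,1]} hit by 1; {[3,4],[2,6],[2,8]} hit by 4; {[8,9],[9,11],[7,12],[9,15]} hit by 9; {[14,16]} hit by 16.
Points: 1, 4, 9, 16 (4 total).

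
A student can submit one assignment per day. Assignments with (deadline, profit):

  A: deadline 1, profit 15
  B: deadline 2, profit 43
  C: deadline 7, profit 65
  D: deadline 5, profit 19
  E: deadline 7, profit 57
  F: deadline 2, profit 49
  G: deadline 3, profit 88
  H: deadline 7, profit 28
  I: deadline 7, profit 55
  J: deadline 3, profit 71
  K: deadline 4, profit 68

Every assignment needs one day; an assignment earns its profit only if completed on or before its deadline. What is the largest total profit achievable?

453

By profit: G(d3,88), J(d3,71), K(d4,68), C(d7,65), E(d7,57), I(d7,55), F(d2,49), B(d2,43), H(d7,28), D(d5,19), A(d1,15)
G→slot 3; J→slot 2; K→slot 4; C→slot 7; E→slot 6; I→slot 5; F→slot 1; B skipped; H skipped; D skipped; A skipped.
Profit = 49 + 71 + 88 + 68 + 55 + 57 + 65 = 453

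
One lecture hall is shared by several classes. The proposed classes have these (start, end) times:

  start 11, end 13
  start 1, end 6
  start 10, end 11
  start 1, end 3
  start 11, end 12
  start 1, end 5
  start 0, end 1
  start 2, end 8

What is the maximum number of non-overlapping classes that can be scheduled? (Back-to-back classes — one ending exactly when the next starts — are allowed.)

4

Order by finish time; keep every interval that doesn't clash with the previous kept one.
By end time: (0,1), (1,3), (1,5), (1,6), (2,8), (10,11), (11,12), (11,13).
Pick (0,1); next start ≥ 1 → (1,3); next start ≥ 3 → (10,11); next start ≥ 11 → (11,12).
Selected 4 classes.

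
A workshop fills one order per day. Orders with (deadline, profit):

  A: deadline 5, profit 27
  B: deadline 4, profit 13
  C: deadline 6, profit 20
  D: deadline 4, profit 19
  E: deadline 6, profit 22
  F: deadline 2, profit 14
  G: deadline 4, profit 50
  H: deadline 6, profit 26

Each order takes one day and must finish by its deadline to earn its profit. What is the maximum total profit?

Sort by profit descending; place each in the latest free slot ≤ its deadline.
Profit order: G=50 A=27 H=26 E=22 C=20 D=19 F=14 B=13
Assign: G→slot 4, A→slot 5, H→slot 6, E→slot 3, C→slot 2, D→slot 1, F skipped, B skipped.
Slots: [1:D] [2:C] [3:E] [4:G] [5:A] [6:H]
Profit = 19 + 20 + 22 + 50 + 27 + 26 = 164

164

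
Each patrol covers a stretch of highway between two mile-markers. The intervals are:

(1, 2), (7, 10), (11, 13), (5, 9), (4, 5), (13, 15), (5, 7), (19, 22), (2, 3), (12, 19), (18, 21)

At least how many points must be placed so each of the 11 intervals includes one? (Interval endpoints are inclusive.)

5

By right end: [1,2]  [2,3]  [4,5]  [5,7]  [5,9]  [7,10]  [11,13]  [13,15]  [12,19]  [18,21]  [19,22]
[1,2] uncovered → point at 2; [4,5] uncovered → point at 5; [7,10] uncovered → point at 10; [11,13] uncovered → point at 13; [18,21] uncovered → point at 21.
Points: 2, 5, 10, 13, 21 (5 total).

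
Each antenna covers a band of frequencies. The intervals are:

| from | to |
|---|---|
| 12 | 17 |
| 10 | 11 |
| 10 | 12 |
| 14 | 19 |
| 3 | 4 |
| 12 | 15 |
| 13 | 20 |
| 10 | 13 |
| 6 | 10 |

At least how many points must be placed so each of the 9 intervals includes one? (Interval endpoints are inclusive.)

3

Sorted: [3,4] [6,10] [10,11] [10,12] [10,13] [12,15] [12,17] [14,19] [13,20]
{[3,4]} hit by 4; {[6,10],[10,11],[10,12],[10,13]} hit by 10; {[12,15],[12,17],[14,19],[13,20]} hit by 15.
Points: 4, 10, 15 (3 total).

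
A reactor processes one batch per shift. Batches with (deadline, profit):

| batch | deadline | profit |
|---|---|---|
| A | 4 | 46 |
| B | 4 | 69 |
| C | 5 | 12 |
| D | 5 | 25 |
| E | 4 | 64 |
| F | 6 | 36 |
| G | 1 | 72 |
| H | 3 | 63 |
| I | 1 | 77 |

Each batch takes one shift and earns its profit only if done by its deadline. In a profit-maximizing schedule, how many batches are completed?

Take jobs in profit order; each goes to the latest open slot no later than its deadline.
Profit order: I=77 G=72 B=69 E=64 H=63 A=46 F=36 D=25 C=12
Assign: I→slot 1, G skipped, B→slot 4, E→slot 3, H→slot 2, A skipped, F→slot 6, D→slot 5, C skipped.
Slots: [1:I] [2:H] [3:E] [4:B] [5:D] [6:F]
6 of 9 scheduled.

6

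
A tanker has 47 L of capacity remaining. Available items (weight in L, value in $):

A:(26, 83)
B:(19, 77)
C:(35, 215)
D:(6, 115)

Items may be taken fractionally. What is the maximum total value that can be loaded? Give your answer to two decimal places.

354.32

Order: D (115/6=19.17) > C (215/35=6.14) > B (77/19=4.05) > A (83/26=3.19)
Fill: take D (6 @ 115) → take C (35 @ 215) → take 6/19 of B → 24.32; 47/47 used.
Total value = 354.32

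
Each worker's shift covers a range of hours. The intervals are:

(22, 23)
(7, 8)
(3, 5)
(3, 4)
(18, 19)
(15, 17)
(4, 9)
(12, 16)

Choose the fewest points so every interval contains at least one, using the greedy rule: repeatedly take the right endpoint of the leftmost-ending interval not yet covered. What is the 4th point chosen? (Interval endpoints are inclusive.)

By right end: [3,4]  [3,5]  [7,8]  [4,9]  [12,16]  [15,17]  [18,19]  [22,23]
[3,4] uncovered → point at 4; [7,8] uncovered → point at 8; [12,16] uncovered → point at 16; [18,19] uncovered → point at 19; [22,23] uncovered → point at 23.
Points: 4, 8, 16, 19, 23 (5 total).

19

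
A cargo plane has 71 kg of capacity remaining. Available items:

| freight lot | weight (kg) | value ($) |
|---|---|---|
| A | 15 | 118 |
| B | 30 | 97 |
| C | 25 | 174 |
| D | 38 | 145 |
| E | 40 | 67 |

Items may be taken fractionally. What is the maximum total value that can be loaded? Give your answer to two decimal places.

Order: A (118/15=7.87) > C (174/25=6.96) > D (145/38=3.82) > B (97/30=3.23) > E (67/40=1.68)
Fill: take A (15 @ 118) → take C (25 @ 174) → take 31/38 of D → 118.29; 71/71 used.
Total value = 410.29

410.29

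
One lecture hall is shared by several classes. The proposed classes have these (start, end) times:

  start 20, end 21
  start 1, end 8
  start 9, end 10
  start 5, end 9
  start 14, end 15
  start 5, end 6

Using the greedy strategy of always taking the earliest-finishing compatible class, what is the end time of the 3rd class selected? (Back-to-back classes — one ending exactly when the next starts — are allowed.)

Sorted by end: (5,6)  (1,8)  (5,9)  (9,10)  (14,15)  (20,21)
take (5,6); take (9,10); take (14,15); take (20,21).
Selected: (5,6) (9,10) (14,15) (20,21)

15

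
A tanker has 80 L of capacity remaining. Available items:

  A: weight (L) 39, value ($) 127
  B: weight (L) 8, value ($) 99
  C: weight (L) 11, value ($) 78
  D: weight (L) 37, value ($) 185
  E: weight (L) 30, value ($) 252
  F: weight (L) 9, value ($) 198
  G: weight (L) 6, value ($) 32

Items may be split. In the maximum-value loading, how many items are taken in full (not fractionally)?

Sort by value per unit weight and fill in that order.
Order: F (198/9=22.00) > B (99/8=12.38) > E (252/30=8.40) > C (78/11=7.09) > G (32/6=5.33) > D (185/37=5.00) > A (127/39=3.26)
Fill: take F (9 @ 198) → take B (8 @ 99) → take E (30 @ 252) → take C (11 @ 78) → take G (6 @ 32) → take 16/37 of D → 80.00; 80/80 used.
5 item(s) taken whole; one partial (take 16/37 of D).

5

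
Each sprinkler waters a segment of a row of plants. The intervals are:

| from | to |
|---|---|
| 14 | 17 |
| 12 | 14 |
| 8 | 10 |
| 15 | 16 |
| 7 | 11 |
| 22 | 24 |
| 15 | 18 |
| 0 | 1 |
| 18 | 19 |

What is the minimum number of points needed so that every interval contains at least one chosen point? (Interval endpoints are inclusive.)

6

By right end: [0,1]  [8,10]  [7,11]  [12,14]  [15,16]  [14,17]  [15,18]  [18,19]  [22,24]
[0,1] uncovered → point at 1; [8,10] uncovered → point at 10; [12,14] uncovered → point at 14; [15,16] uncovered → point at 16; [18,19] uncovered → point at 19; [22,24] uncovered → point at 24.
Points: 1, 10, 14, 16, 19, 24 (6 total).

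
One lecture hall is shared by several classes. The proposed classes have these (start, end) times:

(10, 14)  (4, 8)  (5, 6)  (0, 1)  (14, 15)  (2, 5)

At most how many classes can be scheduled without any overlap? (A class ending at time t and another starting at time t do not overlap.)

5

Order by finish time; keep every interval that doesn't clash with the previous kept one.
Sorted by end: (0,1)  (2,5)  (5,6)  (4,8)  (10,14)  (14,15)
take (0,1); take (2,5); take (5,6); take (10,14); take (14,15).
Selected 5 classes.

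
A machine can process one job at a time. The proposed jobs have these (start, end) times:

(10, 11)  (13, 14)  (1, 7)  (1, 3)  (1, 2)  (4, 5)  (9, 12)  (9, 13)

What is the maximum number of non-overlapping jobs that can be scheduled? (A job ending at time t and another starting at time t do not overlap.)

4

Greedy by earliest finish: after sorting by end time, pick each interval compatible with the last pick.
Sorted by end: (1,2)  (1,3)  (4,5)  (1,7)  (10,11)  (9,12)  (9,13)  (13,14)
take (1,2); skip (1,3); take (4,5); skip (1,7); take (10,11); skip (9,12); take (13,14).
Selected 4 jobs.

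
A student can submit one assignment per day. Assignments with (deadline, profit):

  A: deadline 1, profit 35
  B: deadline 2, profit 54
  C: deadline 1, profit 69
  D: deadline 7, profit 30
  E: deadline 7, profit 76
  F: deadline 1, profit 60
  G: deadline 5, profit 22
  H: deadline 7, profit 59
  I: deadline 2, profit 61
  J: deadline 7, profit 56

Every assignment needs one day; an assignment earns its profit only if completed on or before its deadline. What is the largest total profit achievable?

Sort by profit descending; place each in the latest free slot ≤ its deadline.
By profit: E(d7,76), C(d1,69), I(d2,61), F(d1,60), H(d7,59), J(d7,56), B(d2,54), A(d1,35), D(d7,30), G(d5,22)
E→slot 7; C→slot 1; I→slot 2; F skipped; H→slot 6; J→slot 5; B skipped; A skipped; D→slot 4; G→slot 3.
Profit = 69 + 61 + 22 + 30 + 56 + 59 + 76 = 373

373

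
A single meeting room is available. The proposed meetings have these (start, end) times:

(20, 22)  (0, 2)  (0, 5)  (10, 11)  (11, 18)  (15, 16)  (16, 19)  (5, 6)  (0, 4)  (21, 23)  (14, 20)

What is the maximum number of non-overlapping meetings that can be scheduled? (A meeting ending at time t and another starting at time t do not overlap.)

Greedy by earliest finish: after sorting by end time, pick each interval compatible with the last pick.
Sorted by end: (0,2)  (0,4)  (0,5)  (5,6)  (10,11)  (15,16)  (11,18)  (16,19)  (14,20)  (20,22)  (21,23)
take (0,2); take (5,6); take (10,11); take (15,16); skip (11,18); take (16,19); take (20,22); skip (21,23).
Selected 6 meetings.

6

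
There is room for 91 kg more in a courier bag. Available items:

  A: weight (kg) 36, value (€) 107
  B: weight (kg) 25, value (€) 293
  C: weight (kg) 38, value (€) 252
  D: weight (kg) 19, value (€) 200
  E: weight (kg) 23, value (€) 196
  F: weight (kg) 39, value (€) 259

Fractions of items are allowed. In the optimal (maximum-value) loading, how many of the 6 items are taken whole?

3

Order: B (293/25=11.72) > D (200/19=10.53) > E (196/23=8.52) > F (259/39=6.64) > C (252/38=6.63) > A (107/36=2.97)
Fill: take B (25 @ 293) → take D (19 @ 200) → take E (23 @ 196) → take 24/39 of F → 159.38; 91/91 used.
3 item(s) taken whole; one partial (take 24/39 of F).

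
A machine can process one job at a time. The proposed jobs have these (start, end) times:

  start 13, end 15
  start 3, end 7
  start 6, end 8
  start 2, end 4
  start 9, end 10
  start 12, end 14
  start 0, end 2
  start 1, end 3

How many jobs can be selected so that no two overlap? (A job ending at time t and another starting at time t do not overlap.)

Sort by end time and greedily take each interval whose start is ≥ the last chosen end.
By end time: (0,2), (1,3), (2,4), (3,7), (6,8), (9,10), (12,14), (13,15).
Pick (0,2); next start ≥ 2 → (2,4); next start ≥ 4 → (6,8); next start ≥ 8 → (9,10); next start ≥ 10 → (12,14).
Selected 5 jobs.

5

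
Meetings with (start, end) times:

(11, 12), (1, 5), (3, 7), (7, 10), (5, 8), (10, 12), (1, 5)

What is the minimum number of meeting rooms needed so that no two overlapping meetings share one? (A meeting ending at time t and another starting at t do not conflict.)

3

The answer is the maximum number of intervals overlapping at any instant.
Events (time:±→running): 1:+→1 1:+→2 3:+→3 … peak 3.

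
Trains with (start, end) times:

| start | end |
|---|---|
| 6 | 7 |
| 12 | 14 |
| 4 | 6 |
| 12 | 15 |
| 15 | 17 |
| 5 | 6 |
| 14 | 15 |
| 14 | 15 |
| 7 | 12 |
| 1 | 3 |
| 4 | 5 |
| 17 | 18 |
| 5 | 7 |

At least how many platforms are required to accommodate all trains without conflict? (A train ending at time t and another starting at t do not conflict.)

3

The answer is the maximum number of intervals overlapping at any instant.
Events (time:±→running): 1:+→1 3:-→0 4:+→1 4:+→2 5:-→1 5:+→2 5:+→3 … peak 3.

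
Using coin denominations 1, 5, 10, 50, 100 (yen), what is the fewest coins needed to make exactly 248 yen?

248 = 2×100 + 4×10 + 1×5 + 3×1
Total coins = 2 + 4 + 1 + 3 = 10

10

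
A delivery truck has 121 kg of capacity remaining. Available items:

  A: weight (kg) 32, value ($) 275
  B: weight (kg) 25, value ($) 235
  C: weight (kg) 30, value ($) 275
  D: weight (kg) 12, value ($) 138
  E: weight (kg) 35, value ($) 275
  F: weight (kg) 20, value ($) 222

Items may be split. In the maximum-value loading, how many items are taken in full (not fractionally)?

5

Order: D (138/12=11.50) > F (222/20=11.10) > B (235/25=9.40) > C (275/30=9.17) > A (275/32=8.59) > E (275/35=7.86)
Fill: take D (12 @ 138) → take F (20 @ 222) → take B (25 @ 235) → take C (30 @ 275) → take A (32 @ 275) → take 2/35 of E → 15.71; 121/121 used.
5 item(s) taken whole; one partial (take 2/35 of E).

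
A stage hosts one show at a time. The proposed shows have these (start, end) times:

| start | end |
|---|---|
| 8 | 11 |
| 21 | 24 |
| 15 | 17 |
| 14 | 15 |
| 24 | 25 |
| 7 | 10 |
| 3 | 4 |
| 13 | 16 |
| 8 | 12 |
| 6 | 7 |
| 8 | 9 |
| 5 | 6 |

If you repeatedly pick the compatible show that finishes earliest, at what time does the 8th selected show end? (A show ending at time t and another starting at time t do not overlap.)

25

Sort by end time and greedily take each interval whose start is ≥ the last chosen end.
By end time: (3,4), (5,6), (6,7), (8,9), (7,10), (8,11), (8,12), (14,15), (13,16), (15,17), (21,24), (24,25).
Pick (3,4); next start ≥ 4 → (5,6); next start ≥ 6 → (6,7); next start ≥ 7 → (8,9); next start ≥ 9 → (14,15); next start ≥ 15 → (15,17); next start ≥ 17 → (21,24); next start ≥ 24 → (24,25).
Selected: (3,4) (5,6) (6,7) (8,9) (14,15) (15,17) (21,24) (24,25)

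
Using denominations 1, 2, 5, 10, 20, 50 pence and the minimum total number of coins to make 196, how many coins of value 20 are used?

Greedy: take as many of the largest coin as possible, then repeat with the remainder.
196 = 3×50 + 2×20 + 1×5 + 1×1
Count of 20: 2

2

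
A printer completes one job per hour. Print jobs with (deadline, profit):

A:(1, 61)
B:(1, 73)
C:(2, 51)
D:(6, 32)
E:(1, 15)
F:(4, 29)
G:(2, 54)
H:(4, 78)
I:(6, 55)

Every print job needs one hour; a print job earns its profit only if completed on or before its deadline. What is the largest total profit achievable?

Sort by profit descending; place each in the latest free slot ≤ its deadline.
By profit: H(d4,78), B(d1,73), A(d1,61), I(d6,55), G(d2,54), C(d2,51), D(d6,32), F(d4,29), E(d1,15)
H→slot 4; B→slot 1; A skipped; I→slot 6; G→slot 2; C skipped; D→slot 5; F→slot 3; E skipped.
Profit = 73 + 54 + 29 + 78 + 32 + 55 = 321

321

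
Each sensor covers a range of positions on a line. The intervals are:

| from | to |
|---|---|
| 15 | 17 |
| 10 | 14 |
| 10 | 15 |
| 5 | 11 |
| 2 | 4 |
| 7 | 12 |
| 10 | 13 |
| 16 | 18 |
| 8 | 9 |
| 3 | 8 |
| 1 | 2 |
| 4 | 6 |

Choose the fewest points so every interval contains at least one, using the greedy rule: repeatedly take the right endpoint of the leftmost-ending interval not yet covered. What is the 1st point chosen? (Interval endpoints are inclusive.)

Process intervals by earliest right end; each time one isn't hit yet, stab at its right endpoint.
Sorted: [1,2] [2,4] [4,6] [3,8] [8,9] [5,11] [7,12] [10,13] [10,14] [10,15] [15,17] [16,18]
{[1,2],[2,4]} hit by 2; {[4,6],[3,8]} hit by 6; {[8,9],[5,11],[7,12]} hit by 9; {[10,13],[10,14],[10,15]} hit by 13; {[15,17],[16,18]} hit by 17.
Points: 2, 6, 9, 13, 17 (5 total).

2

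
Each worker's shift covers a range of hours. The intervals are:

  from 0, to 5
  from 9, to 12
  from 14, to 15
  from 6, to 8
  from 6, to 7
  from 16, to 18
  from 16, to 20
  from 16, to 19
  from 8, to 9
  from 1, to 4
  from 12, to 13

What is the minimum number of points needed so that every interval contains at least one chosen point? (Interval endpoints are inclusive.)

6

Process intervals by earliest right end; each time one isn't hit yet, stab at its right endpoint.
By right end: [1,4]  [0,5]  [6,7]  [6,8]  [8,9]  [9,12]  [12,13]  [14,15]  [16,18]  [16,19]  [16,20]
[1,4] uncovered → point at 4; [6,7] uncovered → point at 7; [8,9] uncovered → point at 9; [12,13] uncovered → point at 13; [14,15] uncovered → point at 15; [16,18] uncovered → point at 18.
Points: 4, 7, 9, 13, 15, 18 (6 total).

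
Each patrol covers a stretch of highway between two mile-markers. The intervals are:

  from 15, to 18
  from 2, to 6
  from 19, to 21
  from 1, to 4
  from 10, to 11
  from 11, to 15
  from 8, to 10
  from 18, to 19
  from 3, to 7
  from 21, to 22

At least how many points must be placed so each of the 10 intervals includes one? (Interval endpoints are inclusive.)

By right end: [1,4]  [2,6]  [3,7]  [8,10]  [10,11]  [11,15]  [15,18]  [18,19]  [19,21]  [21,22]
[1,4] uncovered → point at 4; [8,10] uncovered → point at 10; [11,15] uncovered → point at 15; [18,19] uncovered → point at 19; [21,22] uncovered → point at 22.
Points: 4, 10, 15, 19, 22 (5 total).

5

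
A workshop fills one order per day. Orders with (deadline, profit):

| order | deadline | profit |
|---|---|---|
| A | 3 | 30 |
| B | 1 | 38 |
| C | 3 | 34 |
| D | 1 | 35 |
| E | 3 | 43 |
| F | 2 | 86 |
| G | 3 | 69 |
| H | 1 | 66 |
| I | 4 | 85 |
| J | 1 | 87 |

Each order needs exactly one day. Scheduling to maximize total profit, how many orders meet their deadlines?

4

Sort by profit descending; place each in the latest free slot ≤ its deadline.
By profit: J(d1,87), F(d2,86), I(d4,85), G(d3,69), H(d1,66), E(d3,43), B(d1,38), D(d1,35), C(d3,34), A(d3,30)
J→slot 1; F→slot 2; I→slot 4; G→slot 3; H skipped; E skipped; B skipped; D skipped; C skipped; A skipped.
4 of 10 scheduled.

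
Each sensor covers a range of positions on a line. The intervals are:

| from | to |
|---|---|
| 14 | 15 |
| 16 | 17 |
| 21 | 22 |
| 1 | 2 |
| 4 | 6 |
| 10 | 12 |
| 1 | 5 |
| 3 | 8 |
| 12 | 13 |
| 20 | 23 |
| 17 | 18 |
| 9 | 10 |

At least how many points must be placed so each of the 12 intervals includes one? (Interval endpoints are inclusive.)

7

Sort by right endpoint; whenever an interval is uncovered, place a point at its right end.
By right end: [1,2]  [1,5]  [4,6]  [3,8]  [9,10]  [10,12]  [12,13]  [14,15]  [16,17]  [17,18]  [21,22]  [20,23]
[1,2] uncovered → point at 2; [4,6] uncovered → point at 6; [9,10] uncovered → point at 10; [12,13] uncovered → point at 13; [14,15] uncovered → point at 15; [16,17] uncovered → point at 17; [21,22] uncovered → point at 22.
Points: 2, 6, 10, 13, 15, 17, 22 (7 total).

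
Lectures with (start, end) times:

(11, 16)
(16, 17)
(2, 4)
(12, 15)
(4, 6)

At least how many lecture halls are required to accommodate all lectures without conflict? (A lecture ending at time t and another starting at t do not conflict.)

2

Events (time:±→running): 2:+→1 4:-→0 4:+→1 6:-→0 11:+→1 12:+→2 … peak 2.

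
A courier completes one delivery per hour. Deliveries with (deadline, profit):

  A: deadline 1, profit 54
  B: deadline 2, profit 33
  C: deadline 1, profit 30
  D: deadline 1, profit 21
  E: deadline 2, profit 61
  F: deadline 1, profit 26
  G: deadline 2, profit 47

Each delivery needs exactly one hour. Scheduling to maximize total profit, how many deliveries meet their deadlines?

2

Sort by profit descending; place each in the latest free slot ≤ its deadline.
Profit order: E=61 A=54 G=47 B=33 C=30 F=26 D=21
Assign: E→slot 2, A→slot 1, G skipped, B skipped, C skipped, F skipped, D skipped.
Slots: [1:A] [2:E]
2 of 7 scheduled.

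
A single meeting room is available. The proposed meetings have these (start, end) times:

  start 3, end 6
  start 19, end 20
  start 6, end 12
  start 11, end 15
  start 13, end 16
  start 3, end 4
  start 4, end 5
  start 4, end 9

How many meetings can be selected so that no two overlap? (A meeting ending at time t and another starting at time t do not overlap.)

Sorted by end: (3,4)  (4,5)  (3,6)  (4,9)  (6,12)  (11,15)  (13,16)  (19,20)
take (3,4); take (4,5); take (6,12); skip (11,15); take (13,16); take (19,20).
Selected 5 meetings.

5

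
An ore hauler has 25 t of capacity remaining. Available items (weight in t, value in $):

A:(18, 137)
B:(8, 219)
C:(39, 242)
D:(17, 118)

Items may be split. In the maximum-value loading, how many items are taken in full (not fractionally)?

Sort by value per unit weight and fill in that order.
Ratios (sorted): B 27.38, A 7.61, D 6.94, C 6.21
take B (8 @ 219); take 17/18 of A → 129.39. Capacity used 25/25.
1 item(s) taken whole; one partial (take 17/18 of A).

1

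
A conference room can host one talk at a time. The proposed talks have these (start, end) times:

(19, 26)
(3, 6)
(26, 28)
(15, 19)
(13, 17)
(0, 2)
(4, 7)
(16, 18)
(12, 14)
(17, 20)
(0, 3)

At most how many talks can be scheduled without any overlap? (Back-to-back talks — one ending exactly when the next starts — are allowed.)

Sorted by end: (0,2)  (0,3)  (3,6)  (4,7)  (12,14)  (13,17)  (16,18)  (15,19)  (17,20)  (19,26)  (26,28)
take (0,2); take (3,6); take (12,14); skip (13,17); take (16,18); take (19,26); take (26,28).
Selected 6 talks.

6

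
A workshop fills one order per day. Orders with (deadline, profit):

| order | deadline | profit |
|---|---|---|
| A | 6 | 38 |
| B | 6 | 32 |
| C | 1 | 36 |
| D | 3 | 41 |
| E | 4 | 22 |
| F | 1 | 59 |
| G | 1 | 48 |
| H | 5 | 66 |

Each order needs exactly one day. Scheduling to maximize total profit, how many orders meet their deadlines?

Profit order: H=66 F=59 G=48 D=41 A=38 C=36 B=32 E=22
Assign: H→slot 5, F→slot 1, G skipped, D→slot 3, A→slot 6, C skipped, B→slot 4, E→slot 2.
Slots: [1:F] [2:E] [3:D] [4:B] [5:H] [6:A]
6 of 8 scheduled.

6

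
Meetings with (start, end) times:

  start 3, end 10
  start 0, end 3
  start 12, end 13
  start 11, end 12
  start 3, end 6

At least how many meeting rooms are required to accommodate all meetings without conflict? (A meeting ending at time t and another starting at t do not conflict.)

2

Events (time:±→running): 0:+→1 3:-→0 3:+→1 3:+→2 … peak 2.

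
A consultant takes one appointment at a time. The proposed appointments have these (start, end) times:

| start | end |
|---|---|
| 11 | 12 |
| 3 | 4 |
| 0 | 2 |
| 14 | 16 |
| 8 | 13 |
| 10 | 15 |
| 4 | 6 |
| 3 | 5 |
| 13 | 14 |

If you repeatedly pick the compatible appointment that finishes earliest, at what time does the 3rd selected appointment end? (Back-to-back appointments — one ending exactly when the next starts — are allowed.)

6

Sort by end time and greedily take each interval whose start is ≥ the last chosen end.
Sorted by end: (0,2)  (3,4)  (3,5)  (4,6)  (11,12)  (8,13)  (13,14)  (10,15)  (14,16)
take (0,2); take (3,4); take (4,6); take (11,12); skip (8,13); take (13,14); take (14,16).
Selected: (0,2) (3,4) (4,6) (11,12) (13,14) (14,16)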